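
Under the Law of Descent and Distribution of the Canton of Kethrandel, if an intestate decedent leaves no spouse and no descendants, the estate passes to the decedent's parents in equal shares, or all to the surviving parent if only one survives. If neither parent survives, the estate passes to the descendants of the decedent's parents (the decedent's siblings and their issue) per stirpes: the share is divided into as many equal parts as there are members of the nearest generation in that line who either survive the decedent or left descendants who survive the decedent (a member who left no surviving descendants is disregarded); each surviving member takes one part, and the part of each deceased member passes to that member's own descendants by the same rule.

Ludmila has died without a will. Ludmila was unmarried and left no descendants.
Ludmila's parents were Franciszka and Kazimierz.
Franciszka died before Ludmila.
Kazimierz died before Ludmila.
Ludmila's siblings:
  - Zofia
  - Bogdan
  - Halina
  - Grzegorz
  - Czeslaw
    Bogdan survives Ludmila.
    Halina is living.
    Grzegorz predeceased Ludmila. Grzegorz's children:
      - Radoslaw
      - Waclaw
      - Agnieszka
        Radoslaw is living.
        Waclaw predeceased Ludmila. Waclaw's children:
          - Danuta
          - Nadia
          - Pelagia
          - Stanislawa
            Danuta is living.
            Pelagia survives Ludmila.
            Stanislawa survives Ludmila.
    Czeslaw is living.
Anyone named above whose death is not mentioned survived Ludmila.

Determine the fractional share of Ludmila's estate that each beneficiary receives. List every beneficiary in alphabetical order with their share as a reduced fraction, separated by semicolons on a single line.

Neither parent survives and there are no descendants, so the estate passes to Ludmila's siblings and their issue per stirpes.
The estate is divided into 5 equal shares of 1/5 among Zofia, Bogdan, Halina, Grzegorz, Czeslaw.
Zofia is living and takes 1/5.
Bogdan is living and takes 1/5.
Halina is living and takes 1/5.
Grzegorz predeceased; the 1/5 allotted to Grzegorz's branch passes to Grzegorz's issue by representation.
The 1/5 is divided into 3 equal shares of 1/15 among Radoslaw, Waclaw, Agnieszka.
Radoslaw is living and takes 1/15.
Waclaw predeceased; the 1/15 allotted to Waclaw's branch passes to Waclaw's issue by representation.
The 1/15 is divided into 4 equal shares of 1/60 among Danuta, Nadia, Pelagia, Stanislawa.
Danuta is living and takes 1/60.
Nadia is living and takes 1/60.
Pelagia is living and takes 1/60.
Stanislawa is living and takes 1/60.
Agnieszka is living and takes 1/15.
Czeslaw is living and takes 1/5.

Agnieszka 1/15; Bogdan 1/5; Czeslaw 1/5; Danuta 1/60; Halina 1/5; Nadia 1/60; Pelagia 1/60; Radoslaw 1/15; Stanislawa 1/60; Zofia 1/5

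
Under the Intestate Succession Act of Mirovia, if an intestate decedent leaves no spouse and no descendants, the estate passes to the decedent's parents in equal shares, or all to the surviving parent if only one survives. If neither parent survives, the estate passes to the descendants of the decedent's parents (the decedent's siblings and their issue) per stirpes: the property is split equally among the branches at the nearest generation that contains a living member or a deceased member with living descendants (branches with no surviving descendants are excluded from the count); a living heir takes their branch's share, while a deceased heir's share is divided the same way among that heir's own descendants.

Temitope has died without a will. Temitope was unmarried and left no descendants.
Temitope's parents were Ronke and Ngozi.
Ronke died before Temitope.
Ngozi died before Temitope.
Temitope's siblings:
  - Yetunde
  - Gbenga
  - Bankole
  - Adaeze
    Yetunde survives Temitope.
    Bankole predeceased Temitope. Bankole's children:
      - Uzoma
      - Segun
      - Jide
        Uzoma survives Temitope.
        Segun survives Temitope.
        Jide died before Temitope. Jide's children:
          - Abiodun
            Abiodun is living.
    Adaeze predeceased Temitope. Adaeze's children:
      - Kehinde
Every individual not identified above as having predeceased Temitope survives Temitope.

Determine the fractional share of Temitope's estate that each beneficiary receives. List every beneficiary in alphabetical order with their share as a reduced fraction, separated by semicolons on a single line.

Neither parent survives and there are no descendants, so the estate passes to Temitope's siblings and their issue per stirpes.
The estate is divided into 4 equal shares of 1/4 among Yetunde, Gbenga, Bankole, Adaeze.
Yetunde is living and takes 1/4.
Gbenga is living and takes 1/4.
Bankole predeceased; the 1/4 allotted to Bankole's branch passes to Bankole's issue by representation.
The 1/4 is divided into 3 equal shares of 1/12 among Uzoma, Segun, Jide.
Uzoma is living and takes 1/12.
Segun is living and takes 1/12.
Jide predeceased; the 1/12 allotted to Jide's branch passes to Jide's issue by representation.
Abiodun is the sole taker at this level and receives the full 1/12.
Adaeze predeceased; the 1/4 allotted to Adaeze's branch passes to Adaeze's issue by representation.
Kehinde is the sole taker at this level and receives the full 1/4.

Abiodun 1/12; Gbenga 1/4; Kehinde 1/4; Segun 1/12; Uzoma 1/12; Yetunde 1/4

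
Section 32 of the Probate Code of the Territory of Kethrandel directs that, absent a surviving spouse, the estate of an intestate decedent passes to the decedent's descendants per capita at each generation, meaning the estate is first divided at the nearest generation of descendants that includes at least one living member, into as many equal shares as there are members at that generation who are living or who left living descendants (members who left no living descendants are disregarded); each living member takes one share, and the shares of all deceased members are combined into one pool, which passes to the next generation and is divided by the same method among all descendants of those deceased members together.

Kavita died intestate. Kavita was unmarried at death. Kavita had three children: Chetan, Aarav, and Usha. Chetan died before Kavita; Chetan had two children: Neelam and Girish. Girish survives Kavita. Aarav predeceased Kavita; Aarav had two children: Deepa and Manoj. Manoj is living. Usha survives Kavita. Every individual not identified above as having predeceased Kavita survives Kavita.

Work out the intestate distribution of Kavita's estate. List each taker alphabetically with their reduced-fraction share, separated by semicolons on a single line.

There is no surviving spouse, so the entire estate passes to Kavita's descendants per capita at each generation.
At generation 1 (Chetan, Aarav, Usha) there are 3 shares of (1)/3 = 1/3 each.
Living: Usha — each takes 1/3.
Deceased: Chetan and Aarav. Their combined 2/3 is pooled and carried to generation 2.
At generation 2 (Neelam, Girish, Deepa, Manoj) there are 4 shares of (2/3)/4 = 1/6 each.
Living: Neelam, Girish, Deepa, and Manoj — each takes 1/6.

Deepa 1/6; Girish 1/6; Manoj 1/6; Neelam 1/6; Usha 1/3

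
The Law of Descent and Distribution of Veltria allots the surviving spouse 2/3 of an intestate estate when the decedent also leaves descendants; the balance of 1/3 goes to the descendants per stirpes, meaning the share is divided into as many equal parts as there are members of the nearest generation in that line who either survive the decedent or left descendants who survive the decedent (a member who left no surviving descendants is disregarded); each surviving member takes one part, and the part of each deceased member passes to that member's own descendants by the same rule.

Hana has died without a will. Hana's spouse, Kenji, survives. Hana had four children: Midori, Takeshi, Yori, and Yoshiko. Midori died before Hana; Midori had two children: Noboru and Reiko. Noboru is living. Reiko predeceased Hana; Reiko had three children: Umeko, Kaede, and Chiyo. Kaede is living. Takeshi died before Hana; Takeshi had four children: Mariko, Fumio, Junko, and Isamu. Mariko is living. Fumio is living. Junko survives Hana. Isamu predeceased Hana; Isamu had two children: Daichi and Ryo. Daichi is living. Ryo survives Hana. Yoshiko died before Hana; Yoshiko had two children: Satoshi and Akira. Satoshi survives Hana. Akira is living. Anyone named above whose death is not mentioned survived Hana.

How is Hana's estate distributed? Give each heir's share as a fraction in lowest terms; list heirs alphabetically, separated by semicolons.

Akira 1/24; Chiyo 1/72; Daichi 1/96; Fumio 1/48; Junko 1/48; Kaede 1/72; Kenji 2/3; Mariko 1/48; Noboru 1/24; Ryo 1/96; Satoshi 1/24; Umeko 1/72; Yori 1/12

Kenji, as surviving spouse, takes 2/3.
The remaining 1/3 passes to Hana's descendants per stirpes.
The 1/3 is divided into 4 equal shares of 1/12 among Midori, Takeshi, Yori, Yoshiko.
Midori predeceased; the 1/12 allotted to Midori's branch passes to Midori's issue by representation.
The 1/12 is divided into 2 equal shares of 1/24 among Noboru, Reiko.
Noboru is living and takes 1/24.
Reiko predeceased; the 1/24 allotted to Reiko's branch passes to Reiko's issue by representation.
The 1/24 is divided into 3 equal shares of 1/72 among Umeko, Kaede, Chiyo.
Umeko is living and takes 1/72.
Kaede is living and takes 1/72.
Chiyo is living and takes 1/72.
Takeshi predeceased; the 1/12 allotted to Takeshi's branch passes to Takeshi's issue by representation.
The 1/12 is divided into 4 equal shares of 1/48 among Mariko, Fumio, Junko, Isamu.
Mariko is living and takes 1/48.
Fumio is living and takes 1/48.
Junko is living and takes 1/48.
Isamu predeceased; the 1/48 allotted to Isamu's branch passes to Isamu's issue by representation.
The 1/48 is divided into 2 equal shares of 1/96 among Daichi, Ryo.
Daichi is living and takes 1/96.
Ryo is living and takes 1/96.
Yori is living and takes 1/12.
Yoshiko predeceased; the 1/12 allotted to Yoshiko's branch passes to Yoshiko's issue by representation.
The 1/12 is divided into 2 equal shares of 1/24 among Satoshi, Akira.
Satoshi is living and takes 1/24.
Akira is living and takes 1/24.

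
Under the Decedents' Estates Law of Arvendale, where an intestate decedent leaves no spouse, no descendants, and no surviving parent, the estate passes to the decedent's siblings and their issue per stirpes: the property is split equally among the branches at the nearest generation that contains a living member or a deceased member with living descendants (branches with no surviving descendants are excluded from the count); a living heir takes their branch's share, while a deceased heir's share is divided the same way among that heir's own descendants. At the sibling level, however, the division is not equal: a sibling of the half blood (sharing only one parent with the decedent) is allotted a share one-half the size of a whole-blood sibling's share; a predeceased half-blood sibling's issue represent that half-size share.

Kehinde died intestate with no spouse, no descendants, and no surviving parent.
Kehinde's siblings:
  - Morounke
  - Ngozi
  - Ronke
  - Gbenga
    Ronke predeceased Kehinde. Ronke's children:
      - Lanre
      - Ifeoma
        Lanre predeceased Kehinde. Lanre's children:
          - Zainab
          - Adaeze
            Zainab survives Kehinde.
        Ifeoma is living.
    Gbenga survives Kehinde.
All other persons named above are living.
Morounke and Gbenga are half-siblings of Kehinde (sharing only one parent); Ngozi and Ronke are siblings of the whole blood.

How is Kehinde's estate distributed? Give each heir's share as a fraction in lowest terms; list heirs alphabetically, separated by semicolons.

No spouse, descendants, or parent survives, so the estate passes to Kehinde's siblings per stirpes.
Half-blood siblings count for one-half the weight of whole-blood siblings at the initial division.
Dividing 1 in proportion to weights (total weight 3): Morounke (weight 1/2) → 1/6; Ngozi (weight 1) → 1/3; Ronke (weight 1) → 1/3; Gbenga (weight 1/2) → 1/6.
Morounke is living and takes 1/6.
Ngozi is living and takes 1/3.
Ronke predeceased; the 1/3 allotted to Ronke's branch passes to Ronke's issue by representation.
The 1/3 is divided into 2 equal shares of 1/6 among Lanre, Ifeoma.
Lanre predeceased; the 1/6 allotted to Lanre's branch passes to Lanre's issue by representation.
The 1/6 is divided into 2 equal shares of 1/12 among Zainab, Adaeze.
Zainab is living and takes 1/12.
Adaeze is living and takes 1/12.
Ifeoma is living and takes 1/6.
Gbenga is living and takes 1/6.

Adaeze 1/12; Gbenga 1/6; Ifeoma 1/6; Morounke 1/6; Ngozi 1/3; Zainab 1/12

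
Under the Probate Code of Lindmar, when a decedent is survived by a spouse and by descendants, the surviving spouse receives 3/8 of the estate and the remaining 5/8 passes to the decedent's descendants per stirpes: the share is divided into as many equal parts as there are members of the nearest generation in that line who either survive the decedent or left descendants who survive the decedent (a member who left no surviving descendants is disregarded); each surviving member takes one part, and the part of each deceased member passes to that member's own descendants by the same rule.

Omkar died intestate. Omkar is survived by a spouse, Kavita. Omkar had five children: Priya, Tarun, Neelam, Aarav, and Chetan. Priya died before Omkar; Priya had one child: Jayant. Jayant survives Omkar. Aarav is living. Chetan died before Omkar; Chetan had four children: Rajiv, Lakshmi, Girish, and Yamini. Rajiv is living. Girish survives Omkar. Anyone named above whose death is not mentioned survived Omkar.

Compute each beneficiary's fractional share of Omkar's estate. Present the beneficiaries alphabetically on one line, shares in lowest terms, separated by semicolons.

Aarav 1/8; Girish 1/32; Jayant 1/8; Kavita 3/8; Lakshmi 1/32; Neelam 1/8; Rajiv 1/32; Tarun 1/8; Yamini 1/32

Kavita, as surviving spouse, takes 3/8.
The remaining 5/8 passes to Omkar's descendants per stirpes.
The 5/8 is divided into 5 equal shares of 1/8 among Priya, Tarun, Neelam, Aarav, Chetan.
Priya predeceased; the 1/8 allotted to Priya's branch passes to Priya's issue by representation.
Jayant is the sole taker at this level and receives the full 1/8.
Tarun is living and takes 1/8.
Neelam is living and takes 1/8.
Aarav is living and takes 1/8.
Chetan predeceased; the 1/8 allotted to Chetan's branch passes to Chetan's issue by representation.
The 1/8 is divided into 4 equal shares of 1/32 among Rajiv, Lakshmi, Girish, Yamini.
Rajiv is living and takes 1/32.
Lakshmi is living and takes 1/32.
Girish is living and takes 1/32.
Yamini is living and takes 1/32.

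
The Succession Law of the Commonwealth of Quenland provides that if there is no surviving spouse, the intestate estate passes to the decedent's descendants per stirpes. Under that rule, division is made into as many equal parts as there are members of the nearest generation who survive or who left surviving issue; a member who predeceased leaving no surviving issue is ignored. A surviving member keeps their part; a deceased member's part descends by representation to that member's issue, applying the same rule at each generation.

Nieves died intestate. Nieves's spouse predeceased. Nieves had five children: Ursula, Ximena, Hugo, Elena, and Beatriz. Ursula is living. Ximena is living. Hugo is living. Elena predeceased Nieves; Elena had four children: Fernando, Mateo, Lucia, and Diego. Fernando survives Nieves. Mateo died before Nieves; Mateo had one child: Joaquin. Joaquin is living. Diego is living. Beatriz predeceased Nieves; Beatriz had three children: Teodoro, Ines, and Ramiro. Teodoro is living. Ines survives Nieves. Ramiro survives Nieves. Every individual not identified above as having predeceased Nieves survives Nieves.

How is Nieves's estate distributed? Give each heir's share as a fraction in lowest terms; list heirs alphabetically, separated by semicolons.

Diego 1/20; Fernando 1/20; Hugo 1/5; Ines 1/15; Joaquin 1/20; Lucia 1/20; Ramiro 1/15; Teodoro 1/15; Ursula 1/5; Ximena 1/5

There is no surviving spouse, so the entire estate passes to Nieves's descendants per stirpes.
The estate is divided into 5 equal shares of 1/5 among Ursula, Ximena, Hugo, Elena, Beatriz.
Ursula is living and takes 1/5.
Ximena is living and takes 1/5.
Hugo is living and takes 1/5.
Elena predeceased; the 1/5 allotted to Elena's branch passes to Elena's issue by representation.
The 1/5 is divided into 4 equal shares of 1/20 among Fernando, Mateo, Lucia, Diego.
Fernando is living and takes 1/20.
Mateo predeceased; the 1/20 allotted to Mateo's branch passes to Mateo's issue by representation.
Joaquin is the sole taker at this level and receives the full 1/20.
Lucia is living and takes 1/20.
Diego is living and takes 1/20.
Beatriz predeceased; the 1/5 allotted to Beatriz's branch passes to Beatriz's issue by representation.
The 1/5 is divided into 3 equal shares of 1/15 among Teodoro, Ines, Ramiro.
Teodoro is living and takes 1/15.
Ines is living and takes 1/15.
Ramiro is living and takes 1/15.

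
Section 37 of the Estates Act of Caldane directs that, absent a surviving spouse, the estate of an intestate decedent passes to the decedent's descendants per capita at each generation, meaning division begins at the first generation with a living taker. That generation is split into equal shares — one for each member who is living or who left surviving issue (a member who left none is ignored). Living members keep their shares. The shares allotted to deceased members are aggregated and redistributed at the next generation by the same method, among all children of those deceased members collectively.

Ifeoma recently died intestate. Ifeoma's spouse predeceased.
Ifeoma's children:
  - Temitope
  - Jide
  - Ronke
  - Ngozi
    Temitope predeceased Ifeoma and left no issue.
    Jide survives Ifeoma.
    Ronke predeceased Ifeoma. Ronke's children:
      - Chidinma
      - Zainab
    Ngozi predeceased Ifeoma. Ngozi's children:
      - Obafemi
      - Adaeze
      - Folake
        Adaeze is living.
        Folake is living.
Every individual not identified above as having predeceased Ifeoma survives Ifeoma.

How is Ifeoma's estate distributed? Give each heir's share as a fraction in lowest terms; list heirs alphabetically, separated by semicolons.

There is no surviving spouse, so the entire estate passes to Ifeoma's descendants per capita at each generation.
At generation 1 (Jide, Ronke, Ngozi) there are 3 shares of (1)/3 = 1/3 each.
Living: Jide — each takes 1/3.
Deceased: Ronke and Ngozi. Their combined 2/3 is pooled and carried to generation 2.
At generation 2 (Chidinma, Zainab, Obafemi, Adaeze, Folake) there are 5 shares of (2/3)/5 = 2/15 each.
Living: Chidinma, Zainab, Obafemi, Adaeze, and Folake — each takes 2/15.

Adaeze 2/15; Chidinma 2/15; Folake 2/15; Jide 1/3; Obafemi 2/15; Zainab 2/15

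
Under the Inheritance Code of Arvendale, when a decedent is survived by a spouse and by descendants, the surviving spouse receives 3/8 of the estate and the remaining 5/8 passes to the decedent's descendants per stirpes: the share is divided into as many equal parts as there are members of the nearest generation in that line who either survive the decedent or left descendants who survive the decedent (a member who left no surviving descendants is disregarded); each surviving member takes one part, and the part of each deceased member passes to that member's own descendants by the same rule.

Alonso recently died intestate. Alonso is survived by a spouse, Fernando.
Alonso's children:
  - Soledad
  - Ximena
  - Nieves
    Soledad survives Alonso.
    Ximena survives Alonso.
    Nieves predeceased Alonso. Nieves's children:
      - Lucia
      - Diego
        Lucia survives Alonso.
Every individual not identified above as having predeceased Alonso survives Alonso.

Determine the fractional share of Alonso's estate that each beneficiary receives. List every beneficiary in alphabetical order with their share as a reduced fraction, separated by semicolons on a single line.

Diego 5/48; Fernando 3/8; Lucia 5/48; Soledad 5/24; Ximena 5/24

Fernando, as surviving spouse, takes 3/8.
The remaining 5/8 passes to Alonso's descendants per stirpes.
The 5/8 is divided into 3 equal shares of 5/24 among Soledad, Ximena, Nieves.
Soledad is living and takes 5/24.
Ximena is living and takes 5/24.
Nieves predeceased; the 5/24 allotted to Nieves's branch passes to Nieves's issue by representation.
The 5/24 is divided into 2 equal shares of 5/48 among Lucia, Diego.
Lucia is living and takes 5/48.
Diego is living and takes 5/48.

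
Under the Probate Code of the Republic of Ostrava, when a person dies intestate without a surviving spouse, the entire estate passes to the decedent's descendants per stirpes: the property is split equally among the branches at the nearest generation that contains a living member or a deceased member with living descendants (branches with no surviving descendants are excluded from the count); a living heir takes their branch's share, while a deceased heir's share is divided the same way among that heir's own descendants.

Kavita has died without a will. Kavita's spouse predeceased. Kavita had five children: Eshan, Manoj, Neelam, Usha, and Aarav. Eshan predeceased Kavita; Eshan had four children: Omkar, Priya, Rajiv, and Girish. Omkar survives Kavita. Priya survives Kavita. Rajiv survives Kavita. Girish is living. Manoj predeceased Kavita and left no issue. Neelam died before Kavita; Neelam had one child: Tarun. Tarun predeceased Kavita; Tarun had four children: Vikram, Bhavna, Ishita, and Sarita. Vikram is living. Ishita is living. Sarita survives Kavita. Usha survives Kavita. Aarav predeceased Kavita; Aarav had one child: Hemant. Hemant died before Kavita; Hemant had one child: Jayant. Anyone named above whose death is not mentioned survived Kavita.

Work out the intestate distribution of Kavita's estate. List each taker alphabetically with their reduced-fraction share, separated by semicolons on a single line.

Bhavna 1/16; Girish 1/16; Ishita 1/16; Jayant 1/4; Omkar 1/16; Priya 1/16; Rajiv 1/16; Sarita 1/16; Usha 1/4; Vikram 1/16

There is no surviving spouse, so the entire estate passes to Kavita's descendants per stirpes.
Manoj left no surviving issue, so that branch lapses and is disregarded.
The estate is divided into 4 equal shares of 1/4 among Eshan, Neelam, Usha, Aarav.
Eshan predeceased; the 1/4 allotted to Eshan's branch passes to Eshan's issue by representation.
The 1/4 is divided into 4 equal shares of 1/16 among Omkar, Priya, Rajiv, Girish.
Omkar is living and takes 1/16.
Priya is living and takes 1/16.
Rajiv is living and takes 1/16.
Girish is living and takes 1/16.
Neelam predeceased; the 1/4 allotted to Neelam's branch passes to Neelam's issue by representation.
Tarun's line is the sole branch at this level, so the full 1/4 passes to Tarun's issue by representation.
The 1/4 is divided into 4 equal shares of 1/16 among Vikram, Bhavna, Ishita, Sarita.
Vikram is living and takes 1/16.
Bhavna is living and takes 1/16.
Ishita is living and takes 1/16.
Sarita is living and takes 1/16.
Usha is living and takes 1/4.
Aarav predeceased; the 1/4 allotted to Aarav's branch passes to Aarav's issue by representation.
Hemant's line is the sole branch at this level, so the full 1/4 passes to Hemant's issue by representation.
Jayant is the sole taker at this level and receives the full 1/4.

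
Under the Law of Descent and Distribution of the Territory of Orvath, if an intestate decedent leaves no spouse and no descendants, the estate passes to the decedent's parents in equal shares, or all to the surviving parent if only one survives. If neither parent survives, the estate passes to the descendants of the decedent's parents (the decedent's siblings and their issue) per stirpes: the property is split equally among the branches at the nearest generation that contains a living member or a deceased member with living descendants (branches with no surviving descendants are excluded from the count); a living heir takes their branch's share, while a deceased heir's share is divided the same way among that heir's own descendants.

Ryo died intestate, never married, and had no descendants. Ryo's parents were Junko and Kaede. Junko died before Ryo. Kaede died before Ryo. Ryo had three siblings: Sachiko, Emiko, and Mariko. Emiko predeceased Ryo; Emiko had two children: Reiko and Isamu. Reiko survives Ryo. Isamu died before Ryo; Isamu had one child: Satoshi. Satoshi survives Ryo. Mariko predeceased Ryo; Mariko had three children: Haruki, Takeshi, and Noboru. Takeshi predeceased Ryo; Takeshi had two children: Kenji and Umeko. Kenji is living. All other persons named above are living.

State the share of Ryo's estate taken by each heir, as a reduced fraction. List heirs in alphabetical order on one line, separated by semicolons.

Neither parent survives and there are no descendants, so the estate passes to Ryo's siblings and their issue per stirpes.
The estate is divided into 3 equal shares of 1/3 among Sachiko, Emiko, Mariko.
Sachiko is living and takes 1/3.
Emiko predeceased; the 1/3 allotted to Emiko's branch passes to Emiko's issue by representation.
The 1/3 is divided into 2 equal shares of 1/6 among Reiko, Isamu.
Reiko is living and takes 1/6.
Isamu predeceased; the 1/6 allotted to Isamu's branch passes to Isamu's issue by representation.
Satoshi is the sole taker at this level and receives the full 1/6.
Mariko predeceased; the 1/3 allotted to Mariko's branch passes to Mariko's issue by representation.
The 1/3 is divided into 3 equal shares of 1/9 among Haruki, Takeshi, Noboru.
Haruki is living and takes 1/9.
Takeshi predeceased; the 1/9 allotted to Takeshi's branch passes to Takeshi's issue by representation.
The 1/9 is divided into 2 equal shares of 1/18 among Kenji, Umeko.
Kenji is living and takes 1/18.
Umeko is living and takes 1/18.
Noboru is living and takes 1/9.

Haruki 1/9; Kenji 1/18; Noboru 1/9; Reiko 1/6; Sachiko 1/3; Satoshi 1/6; Umeko 1/18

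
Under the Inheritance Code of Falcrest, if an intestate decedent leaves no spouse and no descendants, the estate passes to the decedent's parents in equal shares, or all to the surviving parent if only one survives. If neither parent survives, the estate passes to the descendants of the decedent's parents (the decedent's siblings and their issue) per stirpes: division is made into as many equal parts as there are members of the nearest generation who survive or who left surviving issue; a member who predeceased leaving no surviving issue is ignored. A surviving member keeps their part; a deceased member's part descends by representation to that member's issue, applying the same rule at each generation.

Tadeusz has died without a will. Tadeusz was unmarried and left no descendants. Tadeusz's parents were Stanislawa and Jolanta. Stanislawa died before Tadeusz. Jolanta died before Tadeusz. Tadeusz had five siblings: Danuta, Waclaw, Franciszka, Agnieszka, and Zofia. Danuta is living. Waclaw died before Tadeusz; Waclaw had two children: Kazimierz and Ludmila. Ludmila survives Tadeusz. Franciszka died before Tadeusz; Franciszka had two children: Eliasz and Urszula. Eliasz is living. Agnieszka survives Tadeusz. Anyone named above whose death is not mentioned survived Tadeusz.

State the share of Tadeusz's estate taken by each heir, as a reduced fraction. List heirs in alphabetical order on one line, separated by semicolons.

Neither parent survives and there are no descendants, so the estate passes to Tadeusz's siblings and their issue per stirpes.
The estate is divided into 5 equal shares of 1/5 among Danuta, Waclaw, Franciszka, Agnieszka, Zofia.
Danuta is living and takes 1/5.
Waclaw predeceased; the 1/5 allotted to Waclaw's branch passes to Waclaw's issue by representation.
The 1/5 is divided into 2 equal shares of 1/10 among Kazimierz, Ludmila.
Kazimierz is living and takes 1/10.
Ludmila is living and takes 1/10.
Franciszka predeceased; the 1/5 allotted to Franciszka's branch passes to Franciszka's issue by representation.
The 1/5 is divided into 2 equal shares of 1/10 among Eliasz, Urszula.
Eliasz is living and takes 1/10.
Urszula is living and takes 1/10.
Agnieszka is living and takes 1/5.
Zofia is living and takes 1/5.

Agnieszka 1/5; Danuta 1/5; Eliasz 1/10; Kazimierz 1/10; Ludmila 1/10; Urszula 1/10; Zofia 1/5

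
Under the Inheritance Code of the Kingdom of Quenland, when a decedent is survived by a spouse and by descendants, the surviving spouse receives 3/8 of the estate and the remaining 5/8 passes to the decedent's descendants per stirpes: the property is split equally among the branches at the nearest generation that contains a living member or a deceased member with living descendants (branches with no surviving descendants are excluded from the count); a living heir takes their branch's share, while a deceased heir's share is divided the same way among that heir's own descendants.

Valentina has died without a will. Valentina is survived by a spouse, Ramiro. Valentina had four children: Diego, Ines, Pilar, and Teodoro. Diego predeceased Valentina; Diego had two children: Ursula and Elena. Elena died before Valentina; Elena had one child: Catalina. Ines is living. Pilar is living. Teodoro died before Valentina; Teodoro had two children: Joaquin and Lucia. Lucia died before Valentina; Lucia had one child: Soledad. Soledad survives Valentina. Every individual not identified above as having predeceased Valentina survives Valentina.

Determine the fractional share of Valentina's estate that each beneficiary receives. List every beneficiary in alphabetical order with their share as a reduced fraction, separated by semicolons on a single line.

Ramiro, as surviving spouse, takes 3/8.
The remaining 5/8 passes to Valentina's descendants per stirpes.
The 5/8 is divided into 4 equal shares of 5/32 among Diego, Ines, Pilar, Teodoro.
Diego predeceased; the 5/32 allotted to Diego's branch passes to Diego's issue by representation.
The 5/32 is divided into 2 equal shares of 5/64 among Ursula, Elena.
Ursula is living and takes 5/64.
Elena predeceased; the 5/64 allotted to Elena's branch passes to Elena's issue by representation.
Catalina is the sole taker at this level and receives the full 5/64.
Ines is living and takes 5/32.
Pilar is living and takes 5/32.
Teodoro predeceased; the 5/32 allotted to Teodoro's branch passes to Teodoro's issue by representation.
The 5/32 is divided into 2 equal shares of 5/64 among Joaquin, Lucia.
Joaquin is living and takes 5/64.
Lucia predeceased; the 5/64 allotted to Lucia's branch passes to Lucia's issue by representation.
Soledad is the sole taker at this level and receives the full 5/64.

Catalina 5/64; Ines 5/32; Joaquin 5/64; Pilar 5/32; Ramiro 3/8; Soledad 5/64; Ursula 5/64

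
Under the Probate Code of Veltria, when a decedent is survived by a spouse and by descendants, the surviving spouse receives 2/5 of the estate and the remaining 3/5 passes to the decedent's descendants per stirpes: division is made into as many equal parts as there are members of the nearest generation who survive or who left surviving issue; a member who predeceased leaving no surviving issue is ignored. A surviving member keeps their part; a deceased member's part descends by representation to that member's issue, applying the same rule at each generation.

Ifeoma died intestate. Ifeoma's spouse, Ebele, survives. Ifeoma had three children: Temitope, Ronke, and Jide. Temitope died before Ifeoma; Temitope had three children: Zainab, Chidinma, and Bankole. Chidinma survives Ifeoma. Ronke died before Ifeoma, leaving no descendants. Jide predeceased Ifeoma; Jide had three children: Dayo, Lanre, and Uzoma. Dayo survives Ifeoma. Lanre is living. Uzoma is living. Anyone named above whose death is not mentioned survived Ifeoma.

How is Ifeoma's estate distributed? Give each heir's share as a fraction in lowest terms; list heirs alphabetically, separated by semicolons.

Bankole 1/10; Chidinma 1/10; Dayo 1/10; Ebele 2/5; Lanre 1/10; Uzoma 1/10; Zainab 1/10

Ebele, as surviving spouse, takes 2/5.
The remaining 3/5 passes to Ifeoma's descendants per stirpes.
Ronke left no surviving issue, so that branch lapses and is disregarded.
The 3/5 is divided into 2 equal shares of 3/10 among Temitope, Jide.
Temitope predeceased; the 3/10 allotted to Temitope's branch passes to Temitope's issue by representation.
The 3/10 is divided into 3 equal shares of 1/10 among Zainab, Chidinma, Bankole.
Zainab is living and takes 1/10.
Chidinma is living and takes 1/10.
Bankole is living and takes 1/10.
Jide predeceased; the 3/10 allotted to Jide's branch passes to Jide's issue by representation.
The 3/10 is divided into 3 equal shares of 1/10 among Dayo, Lanre, Uzoma.
Dayo is living and takes 1/10.
Lanre is living and takes 1/10.
Uzoma is living and takes 1/10.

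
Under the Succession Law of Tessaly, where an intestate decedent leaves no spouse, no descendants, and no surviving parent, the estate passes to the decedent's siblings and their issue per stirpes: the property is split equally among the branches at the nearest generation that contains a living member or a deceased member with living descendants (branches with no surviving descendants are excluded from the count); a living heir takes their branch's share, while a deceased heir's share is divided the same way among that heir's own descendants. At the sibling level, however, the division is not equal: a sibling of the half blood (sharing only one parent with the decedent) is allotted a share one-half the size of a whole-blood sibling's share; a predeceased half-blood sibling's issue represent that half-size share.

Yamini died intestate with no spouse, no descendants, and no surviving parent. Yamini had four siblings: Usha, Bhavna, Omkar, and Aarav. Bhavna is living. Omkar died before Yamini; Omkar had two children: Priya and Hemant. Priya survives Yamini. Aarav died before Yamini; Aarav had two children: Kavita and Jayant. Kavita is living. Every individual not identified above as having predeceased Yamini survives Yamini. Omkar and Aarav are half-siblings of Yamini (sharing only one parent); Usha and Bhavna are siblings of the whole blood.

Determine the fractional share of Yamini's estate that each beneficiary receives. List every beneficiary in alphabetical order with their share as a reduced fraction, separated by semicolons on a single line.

Bhavna 1/3; Hemant 1/12; Jayant 1/12; Kavita 1/12; Priya 1/12; Usha 1/3

No spouse, descendants, or parent survives, so the estate passes to Yamini's siblings per stirpes.
Half-blood siblings count for one-half the weight of whole-blood siblings at the initial division.
Dividing 1 in proportion to weights (total weight 3): Usha (weight 1) → 1/3; Bhavna (weight 1) → 1/3; Omkar (weight 1/2) → 1/6; Aarav (weight 1/2) → 1/6.
Usha is living and takes 1/3.
Bhavna is living and takes 1/3.
Omkar predeceased; the 1/6 allotted to Omkar's branch passes to Omkar's issue by representation.
The 1/6 is divided into 2 equal shares of 1/12 among Priya, Hemant.
Priya is living and takes 1/12.
Hemant is living and takes 1/12.
Aarav predeceased; the 1/6 allotted to Aarav's branch passes to Aarav's issue by representation.
The 1/6 is divided into 2 equal shares of 1/12 among Kavita, Jayant.
Kavita is living and takes 1/12.
Jayant is living and takes 1/12.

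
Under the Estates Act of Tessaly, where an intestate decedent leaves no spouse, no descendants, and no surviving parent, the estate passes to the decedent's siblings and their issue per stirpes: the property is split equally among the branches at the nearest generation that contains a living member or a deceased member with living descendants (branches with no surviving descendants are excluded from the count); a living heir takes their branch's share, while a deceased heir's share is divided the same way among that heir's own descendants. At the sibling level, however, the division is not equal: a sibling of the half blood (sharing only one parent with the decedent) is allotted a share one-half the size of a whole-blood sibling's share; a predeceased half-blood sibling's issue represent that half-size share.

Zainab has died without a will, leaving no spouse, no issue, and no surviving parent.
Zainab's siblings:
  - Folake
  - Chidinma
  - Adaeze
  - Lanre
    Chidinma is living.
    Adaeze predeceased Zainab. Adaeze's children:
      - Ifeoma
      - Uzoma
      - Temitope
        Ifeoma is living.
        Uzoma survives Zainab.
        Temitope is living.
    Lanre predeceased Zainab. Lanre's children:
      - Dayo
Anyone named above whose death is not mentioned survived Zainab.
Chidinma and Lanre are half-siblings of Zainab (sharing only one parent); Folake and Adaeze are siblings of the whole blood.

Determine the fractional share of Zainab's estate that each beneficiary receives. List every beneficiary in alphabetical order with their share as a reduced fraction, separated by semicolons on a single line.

No spouse, descendants, or parent survives, so the estate passes to Zainab's siblings per stirpes.
Half-blood siblings count for one-half the weight of whole-blood siblings at the initial division.
Dividing 1 in proportion to weights (total weight 3): Folake (weight 1) → 1/3; Chidinma (weight 1/2) → 1/6; Adaeze (weight 1) → 1/3; Lanre (weight 1/2) → 1/6.
Folake is living and takes 1/3.
Chidinma is living and takes 1/6.
Adaeze predeceased; the 1/3 allotted to Adaeze's branch passes to Adaeze's issue by representation.
The 1/3 is divided into 3 equal shares of 1/9 among Ifeoma, Uzoma, Temitope.
Ifeoma is living and takes 1/9.
Uzoma is living and takes 1/9.
Temitope is living and takes 1/9.
Lanre predeceased; the 1/6 allotted to Lanre's branch passes to Lanre's issue by representation.
Dayo is the sole taker at this level and receives the full 1/6.

Chidinma 1/6; Dayo 1/6; Folake 1/3; Ifeoma 1/9; Temitope 1/9; Uzoma 1/9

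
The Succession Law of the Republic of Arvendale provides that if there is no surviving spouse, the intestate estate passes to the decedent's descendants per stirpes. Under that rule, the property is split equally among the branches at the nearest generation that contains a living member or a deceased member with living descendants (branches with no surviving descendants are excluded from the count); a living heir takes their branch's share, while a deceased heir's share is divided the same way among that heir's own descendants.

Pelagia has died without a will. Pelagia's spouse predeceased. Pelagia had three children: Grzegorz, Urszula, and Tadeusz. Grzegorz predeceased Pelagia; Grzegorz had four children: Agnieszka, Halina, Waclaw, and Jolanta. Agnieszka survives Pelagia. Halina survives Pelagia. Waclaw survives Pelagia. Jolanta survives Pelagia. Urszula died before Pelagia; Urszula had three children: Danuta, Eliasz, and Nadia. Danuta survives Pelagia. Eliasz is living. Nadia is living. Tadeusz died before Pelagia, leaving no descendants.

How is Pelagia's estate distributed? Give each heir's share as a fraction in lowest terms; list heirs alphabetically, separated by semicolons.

Agnieszka 1/8; Danuta 1/6; Eliasz 1/6; Halina 1/8; Jolanta 1/8; Nadia 1/6; Waclaw 1/8

There is no surviving spouse, so the entire estate passes to Pelagia's descendants per stirpes.
Tadeusz left no surviving issue, so that branch lapses and is disregarded.
The estate is divided into 2 equal shares of 1/2 among Grzegorz, Urszula.
Grzegorz predeceased; the 1/2 allotted to Grzegorz's branch passes to Grzegorz's issue by representation.
The 1/2 is divided into 4 equal shares of 1/8 among Agnieszka, Halina, Waclaw, Jolanta.
Agnieszka is living and takes 1/8.
Halina is living and takes 1/8.
Waclaw is living and takes 1/8.
Jolanta is living and takes 1/8.
Urszula predeceased; the 1/2 allotted to Urszula's branch passes to Urszula's issue by representation.
The 1/2 is divided into 3 equal shares of 1/6 among Danuta, Eliasz, Nadia.
Danuta is living and takes 1/6.
Eliasz is living and takes 1/6.
Nadia is living and takes 1/6.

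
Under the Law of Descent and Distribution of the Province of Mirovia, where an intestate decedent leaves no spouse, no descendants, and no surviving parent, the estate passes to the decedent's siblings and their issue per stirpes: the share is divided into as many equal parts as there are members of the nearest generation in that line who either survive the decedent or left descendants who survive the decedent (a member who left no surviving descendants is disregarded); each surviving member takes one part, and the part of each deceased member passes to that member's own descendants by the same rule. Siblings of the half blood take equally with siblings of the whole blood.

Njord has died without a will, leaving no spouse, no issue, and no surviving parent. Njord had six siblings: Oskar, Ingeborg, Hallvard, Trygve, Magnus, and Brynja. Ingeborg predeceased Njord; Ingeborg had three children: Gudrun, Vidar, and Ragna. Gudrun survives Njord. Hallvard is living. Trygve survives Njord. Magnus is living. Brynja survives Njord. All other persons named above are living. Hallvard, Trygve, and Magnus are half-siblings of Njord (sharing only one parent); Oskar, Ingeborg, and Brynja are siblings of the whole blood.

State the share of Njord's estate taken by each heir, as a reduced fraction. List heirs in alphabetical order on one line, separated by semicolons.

No spouse, descendants, or parent survives, so the estate passes to Njord's siblings per stirpes.
Half-blood and whole-blood siblings take equally under the stated rule.
The estate is divided into 6 equal shares of 1/6 among Oskar, Ingeborg, Hallvard, Trygve, Magnus, Brynja.
Oskar is living and takes 1/6.
Ingeborg predeceased; the 1/6 allotted to Ingeborg's branch passes to Ingeborg's issue by representation.
The 1/6 is divided into 3 equal shares of 1/18 among Gudrun, Vidar, Ragna.
Gudrun is living and takes 1/18.
Vidar is living and takes 1/18.
Ragna is living and takes 1/18.
Hallvard is living and takes 1/6.
Trygve is living and takes 1/6.
Magnus is living and takes 1/6.
Brynja is living and takes 1/6.

Brynja 1/6; Gudrun 1/18; Hallvard 1/6; Magnus 1/6; Oskar 1/6; Ragna 1/18; Trygve 1/6; Vidar 1/18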